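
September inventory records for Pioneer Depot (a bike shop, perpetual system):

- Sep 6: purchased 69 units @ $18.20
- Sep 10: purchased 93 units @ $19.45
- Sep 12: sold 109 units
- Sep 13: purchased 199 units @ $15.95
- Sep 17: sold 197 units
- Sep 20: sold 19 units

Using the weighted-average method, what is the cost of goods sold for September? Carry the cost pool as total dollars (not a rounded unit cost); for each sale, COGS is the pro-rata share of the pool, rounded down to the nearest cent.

COGS = $5,642.02

After Sep 6: 69 on hand, pool $1,255.80 (≈ $18.2000 each)
After Sep 10: 162 on hand, pool $3,064.65 (≈ $18.9176 each)
Sep 12, sell 109: 109/162 × $3,064.65 → $2,062.01
After Sep 13: 252 on hand, pool $4,176.69 (≈ $16.5742 each)
Sep 17, sell 197: 197/252 × $4,176.69 → $3,265.11
Sep 20, sell 19: 19/55 × $911.58 → $314.90
Total COGS = $2,062.01 + $3,265.11 + $314.90 = $5,642.02
Ending inventory (cost pool remaining) = $596.68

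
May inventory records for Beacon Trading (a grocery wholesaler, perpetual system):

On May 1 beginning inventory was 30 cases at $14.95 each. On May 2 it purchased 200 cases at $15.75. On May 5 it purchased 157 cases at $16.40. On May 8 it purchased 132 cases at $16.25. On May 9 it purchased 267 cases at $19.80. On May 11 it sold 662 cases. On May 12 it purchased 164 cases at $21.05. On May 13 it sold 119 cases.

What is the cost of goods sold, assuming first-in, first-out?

May 11, 662 sold [FIFO — oldest first]: 30 @ $14.95 + 200 @ $15.75 + 157 @ $16.40 + 132 @ $16.25 + 143 @ $19.80 = $11,149.70
May 13, 119 sold [FIFO — oldest first]: 119 @ $19.80 = $2,356.20
Total COGS = $11,149.70 + $2,356.20 = $13,505.90
Ending inventory: 5 @ $19.80 + 164 @ $21.05 = $3,551.20

COGS = $13,505.90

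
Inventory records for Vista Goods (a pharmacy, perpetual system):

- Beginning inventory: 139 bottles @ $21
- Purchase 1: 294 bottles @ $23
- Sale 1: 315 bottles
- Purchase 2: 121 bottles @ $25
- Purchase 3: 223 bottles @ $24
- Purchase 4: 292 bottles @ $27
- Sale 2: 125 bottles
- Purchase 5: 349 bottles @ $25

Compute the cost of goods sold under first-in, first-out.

Sale 1 (315) [FIFO — oldest first]: 139 @ $21 + 176 @ $23 = $6,967
Sale 2 (125) [FIFO — oldest first]: 118 @ $23 + 7 @ $25 = $2,889
Total COGS = $6,967 + $2,889 = $9,856
Ending inventory: 114 @ $25 + 223 @ $24 + 292 @ $27 + 349 @ $25 = $24,811

COGS = $9,856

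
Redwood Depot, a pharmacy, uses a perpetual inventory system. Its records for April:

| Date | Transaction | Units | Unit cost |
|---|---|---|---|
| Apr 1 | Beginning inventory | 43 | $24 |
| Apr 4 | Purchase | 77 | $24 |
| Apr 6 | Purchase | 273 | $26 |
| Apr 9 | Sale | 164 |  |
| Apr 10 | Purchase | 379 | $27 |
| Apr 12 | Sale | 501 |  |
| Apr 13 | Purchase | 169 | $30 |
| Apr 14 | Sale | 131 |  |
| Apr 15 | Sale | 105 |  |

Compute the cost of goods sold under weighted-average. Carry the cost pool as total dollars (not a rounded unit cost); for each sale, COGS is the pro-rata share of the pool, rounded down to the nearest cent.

After Apr 1: 43 on hand, pool $1,032.00 (≈ $24.0000 each)
After Apr 4: 120 on hand, pool $2,880.00 (≈ $24.0000 each)
After Apr 6: 393 on hand, pool $9,978.00 (≈ $25.3893 each)
Apr 9, sell 164: 164/393 × $9,978.00 → $4,163.84
After Apr 10: 608 on hand, pool $16,047.16 (≈ $26.3934 each)
Apr 12, sell 501: 501/608 × $16,047.16 → $13,223.07
After Apr 13: 276 on hand, pool $7,894.09 (≈ $28.6018 each)
Apr 14, sell 131: 131/276 × $7,894.09 → $3,746.83
Apr 15, sell 105: 105/145 × $4,147.26 → $3,003.18
Total COGS = $4,163.84 + $13,223.07 + $3,746.83 + $3,003.18 = $24,136.92
Ending inventory (cost pool remaining) = $1,144.08
Check: goods available $25,281.00 = COGS $24,136.92 + ending $1,144.08

COGS = $24,136.92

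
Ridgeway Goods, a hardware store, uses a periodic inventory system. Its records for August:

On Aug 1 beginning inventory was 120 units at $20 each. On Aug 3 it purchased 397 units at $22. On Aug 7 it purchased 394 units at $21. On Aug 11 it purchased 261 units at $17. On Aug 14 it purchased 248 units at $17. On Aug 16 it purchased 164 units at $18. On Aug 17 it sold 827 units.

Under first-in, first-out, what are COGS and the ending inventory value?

Aug 17, 827 sold [FIFO — oldest first]: 120 @ $20 + 397 @ $22 + 310 @ $21 = $17,644
Ending inventory: 84 @ $21 + 261 @ $17 + 248 @ $17 + 164 @ $18 = $13,369

COGS = $17,644; ending inventory = $13,369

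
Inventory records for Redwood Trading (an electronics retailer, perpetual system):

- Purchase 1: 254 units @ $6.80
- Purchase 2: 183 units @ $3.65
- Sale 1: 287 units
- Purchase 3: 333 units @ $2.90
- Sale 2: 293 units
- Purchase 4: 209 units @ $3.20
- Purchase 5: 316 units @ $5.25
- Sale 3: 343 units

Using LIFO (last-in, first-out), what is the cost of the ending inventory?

Sale 1 (287) [LIFO — newest first]: 183 @ $3.65 + 104 @ $6.80 = $1,375.15
Sale 2 (293) [LIFO — newest first]: 293 @ $2.90 = $849.70
Sale 3 (343) [LIFO — newest first]: 316 @ $5.25 + 27 @ $3.20 = $1,745.40
Total COGS = $1,375.15 + $849.70 + $1,745.40 = $3,970.25
Ending inventory: 150 @ $6.80 + 40 @ $2.90 + 182 @ $3.20 = $1,718.40
Check: goods available $5,688.65 = COGS $3,970.25 + ending $1,718.40

Ending inventory = $1,718.40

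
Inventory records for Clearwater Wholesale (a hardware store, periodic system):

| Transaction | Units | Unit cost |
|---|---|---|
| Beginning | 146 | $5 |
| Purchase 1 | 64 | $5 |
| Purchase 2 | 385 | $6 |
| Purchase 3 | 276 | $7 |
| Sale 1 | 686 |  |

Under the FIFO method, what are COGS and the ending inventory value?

COGS = $3,997; ending inventory = $1,295

Sale 1 (686) [FIFO — oldest first]: 146 @ $5 + 64 @ $5 + 385 @ $6 + 91 @ $7 = $3,997
Ending inventory: 185 @ $7 = $1,295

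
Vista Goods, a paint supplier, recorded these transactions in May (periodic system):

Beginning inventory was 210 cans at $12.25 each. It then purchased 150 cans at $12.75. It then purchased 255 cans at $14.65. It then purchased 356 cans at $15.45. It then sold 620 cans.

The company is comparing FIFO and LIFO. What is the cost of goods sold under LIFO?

FIFO COGS: 210 @ $12.25 + 150 @ $12.75 + 255 @ $14.65 + 5 @ $15.45 = $8,298.00
LIFO COGS: 356 @ $15.45 + 255 @ $14.65 + 9 @ $12.75 = $9,350.70

COGS = $9,350.70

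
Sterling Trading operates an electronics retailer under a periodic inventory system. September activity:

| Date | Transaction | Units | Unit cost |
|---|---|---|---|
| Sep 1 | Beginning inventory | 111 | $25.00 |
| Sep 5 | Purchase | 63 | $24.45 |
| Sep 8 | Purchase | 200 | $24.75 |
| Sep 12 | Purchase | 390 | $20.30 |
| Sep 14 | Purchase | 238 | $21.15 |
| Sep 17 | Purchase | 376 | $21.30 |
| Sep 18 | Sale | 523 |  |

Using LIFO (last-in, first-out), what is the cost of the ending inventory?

Ending inventory = $19,107.00

Sep 18, 523 sold [LIFO — newest first]: 376 @ $21.30 + 147 @ $21.15 = $11,117.85
Ending inventory: 111 @ $25.00 + 63 @ $24.45 + 200 @ $24.75 + 390 @ $20.30 + 91 @ $21.15 = $19,107.00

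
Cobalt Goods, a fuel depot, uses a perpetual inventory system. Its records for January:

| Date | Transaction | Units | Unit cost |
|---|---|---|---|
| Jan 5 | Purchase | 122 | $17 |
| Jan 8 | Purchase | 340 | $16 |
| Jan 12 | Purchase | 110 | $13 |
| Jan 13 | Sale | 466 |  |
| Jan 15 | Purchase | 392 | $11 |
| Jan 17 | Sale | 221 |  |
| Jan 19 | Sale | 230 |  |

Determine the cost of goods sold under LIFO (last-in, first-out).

Jan 13, 466 sold [LIFO — newest first]: 110 @ $13 + 340 @ $16 + 16 @ $17 = $7,142
Jan 17, 221 sold [LIFO — newest first]: 221 @ $11 = $2,431
Jan 19, 230 sold [LIFO — newest first]: 171 @ $11 + 59 @ $17 = $2,884
Total COGS = $7,142 + $2,431 + $2,884 = $12,457
Ending inventory: 47 @ $17 = $799

COGS = $12,457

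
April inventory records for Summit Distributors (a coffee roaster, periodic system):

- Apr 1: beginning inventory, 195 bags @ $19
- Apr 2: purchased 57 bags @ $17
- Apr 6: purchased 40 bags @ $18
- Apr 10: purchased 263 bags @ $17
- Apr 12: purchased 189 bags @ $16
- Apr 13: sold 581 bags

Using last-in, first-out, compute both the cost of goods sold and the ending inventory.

Apr 13, 581 sold [LIFO — newest first]: 189 @ $16 + 263 @ $17 + 40 @ $18 + 57 @ $17 + 32 @ $19 = $9,792
Ending inventory: 163 @ $19 = $3,097

COGS = $9,792; ending inventory = $3,097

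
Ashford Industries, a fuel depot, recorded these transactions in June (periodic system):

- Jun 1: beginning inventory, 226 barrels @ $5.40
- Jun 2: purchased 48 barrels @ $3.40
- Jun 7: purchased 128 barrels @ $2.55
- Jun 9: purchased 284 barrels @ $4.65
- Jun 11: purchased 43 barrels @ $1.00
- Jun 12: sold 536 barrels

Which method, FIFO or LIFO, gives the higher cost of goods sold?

FIFO

FIFO COGS: 226 @ $5.40 + 48 @ $3.40 + 128 @ $2.55 + 134 @ $4.65 = $2,333.10
LIFO COGS: 43 @ $1.00 + 284 @ $4.65 + 128 @ $2.55 + 48 @ $3.40 + 33 @ $5.40 = $2,031.40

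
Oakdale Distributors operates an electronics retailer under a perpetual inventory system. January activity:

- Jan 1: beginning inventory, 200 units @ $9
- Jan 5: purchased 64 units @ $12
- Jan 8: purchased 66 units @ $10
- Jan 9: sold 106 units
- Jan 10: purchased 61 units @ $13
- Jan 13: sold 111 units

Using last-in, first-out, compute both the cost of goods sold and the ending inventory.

Jan 9, 106 sold [LIFO — newest first]: 66 @ $10 + 40 @ $12 = $1,140
Jan 13, 111 sold [LIFO — newest first]: 61 @ $13 + 24 @ $12 + 26 @ $9 = $1,315
Total COGS = $1,140 + $1,315 = $2,455
Ending inventory: 174 @ $9 = $1,566
Check: goods available $4,021 = COGS $2,455 + ending $1,566

COGS = $2,455; ending inventory = $1,566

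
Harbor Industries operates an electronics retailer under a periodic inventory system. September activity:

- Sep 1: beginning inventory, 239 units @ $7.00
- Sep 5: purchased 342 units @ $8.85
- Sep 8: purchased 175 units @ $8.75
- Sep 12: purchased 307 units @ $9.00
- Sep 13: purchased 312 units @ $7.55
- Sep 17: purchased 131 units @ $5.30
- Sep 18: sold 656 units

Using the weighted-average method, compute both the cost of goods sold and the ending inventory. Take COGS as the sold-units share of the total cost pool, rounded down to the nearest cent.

Sep 18, sell 656: 656/1506 × $12,043.85 → $5,246.19
Ending inventory (cost pool remaining) = $6,797.66
Check: goods available $12,043.85 = COGS $5,246.19 + ending $6,797.66

COGS = $5,246.19; ending inventory = $6,797.66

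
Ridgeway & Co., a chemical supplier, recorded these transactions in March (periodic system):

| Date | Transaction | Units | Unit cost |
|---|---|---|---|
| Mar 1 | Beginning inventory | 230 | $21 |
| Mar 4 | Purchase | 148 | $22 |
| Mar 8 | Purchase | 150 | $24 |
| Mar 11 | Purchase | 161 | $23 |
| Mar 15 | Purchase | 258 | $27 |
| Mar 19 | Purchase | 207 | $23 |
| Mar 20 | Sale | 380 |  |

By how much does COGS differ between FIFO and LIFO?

$1,298

FIFO COGS: 230 @ $21 + 148 @ $22 + 2 @ $24 = $8,134
LIFO COGS: 207 @ $23 + 173 @ $27 = $9,432
Difference = |$8,134 − $9,432| = $1,298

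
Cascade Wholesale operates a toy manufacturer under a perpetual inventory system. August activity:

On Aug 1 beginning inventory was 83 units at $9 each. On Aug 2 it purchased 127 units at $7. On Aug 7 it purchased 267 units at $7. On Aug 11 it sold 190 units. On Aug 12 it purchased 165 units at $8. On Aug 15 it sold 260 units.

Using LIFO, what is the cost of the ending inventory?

Ending inventory = $1,510

Aug 11, 190 sold [LIFO — newest first]: 190 @ $7 = $1,330
Aug 15, 260 sold [LIFO — newest first]: 165 @ $8 + 77 @ $7 + 18 @ $7 = $1,985
Total COGS = $1,330 + $1,985 = $3,315
Ending inventory: 83 @ $9 + 109 @ $7 = $1,510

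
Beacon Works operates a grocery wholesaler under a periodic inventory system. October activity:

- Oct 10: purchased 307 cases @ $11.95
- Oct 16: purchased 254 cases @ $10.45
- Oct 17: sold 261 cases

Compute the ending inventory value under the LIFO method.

Ending inventory = $3,585.00

Oct 17, 261 sold [LIFO — newest first]: 254 @ $10.45 + 7 @ $11.95 = $2,737.95
Ending inventory: 300 @ $11.95 = $3,585.00
Check: goods available $6,322.95 = COGS $2,737.95 + ending $3,585.00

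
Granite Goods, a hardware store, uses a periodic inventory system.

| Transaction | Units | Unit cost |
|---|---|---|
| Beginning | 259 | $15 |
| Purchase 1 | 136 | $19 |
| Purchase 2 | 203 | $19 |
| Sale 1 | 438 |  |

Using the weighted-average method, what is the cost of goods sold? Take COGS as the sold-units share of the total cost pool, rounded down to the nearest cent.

Sale 1, sell 438: 438/598 × $10,326.00 → $7,563.19
Ending inventory (cost pool remaining) = $2,762.81

COGS = $7,563.19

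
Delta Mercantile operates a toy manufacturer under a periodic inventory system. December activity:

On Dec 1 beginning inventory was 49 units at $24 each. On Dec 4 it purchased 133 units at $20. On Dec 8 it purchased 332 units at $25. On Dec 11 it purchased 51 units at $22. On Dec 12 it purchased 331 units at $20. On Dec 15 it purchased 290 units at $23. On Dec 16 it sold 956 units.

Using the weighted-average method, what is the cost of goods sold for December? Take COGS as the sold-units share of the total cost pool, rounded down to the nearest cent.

Dec 16, sell 956: 956/1186 × $26,548.00 → $21,399.56
Ending inventory (cost pool remaining) = $5,148.44

COGS = $21,399.56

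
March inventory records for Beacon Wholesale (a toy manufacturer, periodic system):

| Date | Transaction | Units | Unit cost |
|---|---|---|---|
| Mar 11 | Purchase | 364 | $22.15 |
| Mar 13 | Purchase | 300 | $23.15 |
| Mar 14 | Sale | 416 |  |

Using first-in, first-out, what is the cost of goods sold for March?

Mar 14, 416 sold [FIFO — oldest first]: 364 @ $22.15 + 52 @ $23.15 = $9,266.40
Ending inventory: 248 @ $23.15 = $5,741.20
Check: goods available $15,007.60 = COGS $9,266.40 + ending $5,741.20

COGS = $9,266.40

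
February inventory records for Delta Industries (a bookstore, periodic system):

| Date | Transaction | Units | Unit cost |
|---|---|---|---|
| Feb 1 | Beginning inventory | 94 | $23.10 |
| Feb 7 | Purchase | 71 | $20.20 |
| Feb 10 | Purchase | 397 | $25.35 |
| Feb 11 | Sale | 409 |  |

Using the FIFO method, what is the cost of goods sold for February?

Feb 11, 409 sold [FIFO — oldest first]: 94 @ $23.10 + 71 @ $20.20 + 244 @ $25.35 = $9,791.00
Ending inventory: 153 @ $25.35 = $3,878.55

COGS = $9,791.00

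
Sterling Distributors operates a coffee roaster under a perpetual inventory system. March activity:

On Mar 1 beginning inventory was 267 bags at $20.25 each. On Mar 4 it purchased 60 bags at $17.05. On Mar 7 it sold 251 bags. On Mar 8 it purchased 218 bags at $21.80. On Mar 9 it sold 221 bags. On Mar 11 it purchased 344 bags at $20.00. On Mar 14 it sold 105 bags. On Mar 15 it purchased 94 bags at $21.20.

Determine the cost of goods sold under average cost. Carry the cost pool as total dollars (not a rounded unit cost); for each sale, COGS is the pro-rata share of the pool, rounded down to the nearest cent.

COGS = $11,754.00

After Mar 1: 267 on hand, pool $5,406.75 (≈ $20.2500 each)
After Mar 4: 327 on hand, pool $6,429.75 (≈ $19.6628 each)
Mar 7, sell 251: 251/327 × $6,429.75 → $4,935.37
After Mar 8: 294 on hand, pool $6,246.78 (≈ $21.2476 each)
Mar 9, sell 221: 221/294 × $6,246.78 → $4,695.70
After Mar 11: 417 on hand, pool $8,431.08 (≈ $20.2184 each)
Mar 14, sell 105: 105/417 × $8,431.08 → $2,122.93
After Mar 15: 406 on hand, pool $8,300.95 (≈ $20.4457 each)
Total COGS = $4,935.37 + $4,695.70 + $2,122.93 = $11,754.00
Ending inventory (cost pool remaining) = $8,300.95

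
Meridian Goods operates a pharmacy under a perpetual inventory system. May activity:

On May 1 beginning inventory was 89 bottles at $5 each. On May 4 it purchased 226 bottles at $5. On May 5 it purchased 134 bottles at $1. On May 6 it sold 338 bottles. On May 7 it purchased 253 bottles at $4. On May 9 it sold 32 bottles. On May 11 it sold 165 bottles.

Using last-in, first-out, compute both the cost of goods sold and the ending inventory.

May 6, 338 sold [LIFO — newest first]: 134 @ $1 + 204 @ $5 = $1,154
May 9, 32 sold [LIFO — newest first]: 32 @ $4 = $128
May 11, 165 sold [LIFO — newest first]: 165 @ $4 = $660
Total COGS = $1,154 + $128 + $660 = $1,942
Ending inventory: 89 @ $5 + 22 @ $5 + 56 @ $4 = $779
Check: goods available $2,721 = COGS $1,942 + ending $779

COGS = $1,942; ending inventory = $779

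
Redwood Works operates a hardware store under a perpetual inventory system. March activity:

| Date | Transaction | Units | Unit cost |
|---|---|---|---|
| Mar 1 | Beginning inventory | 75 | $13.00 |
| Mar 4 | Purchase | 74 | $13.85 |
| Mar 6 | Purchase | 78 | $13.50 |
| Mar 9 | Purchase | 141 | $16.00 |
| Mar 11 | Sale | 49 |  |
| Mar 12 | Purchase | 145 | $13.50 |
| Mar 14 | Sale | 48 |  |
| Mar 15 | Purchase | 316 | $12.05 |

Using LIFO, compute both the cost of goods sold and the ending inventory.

Mar 11, 49 sold [LIFO — newest first]: 49 @ $16.00 = $784.00
Mar 14, 48 sold [LIFO — newest first]: 48 @ $13.50 = $648.00
Total COGS = $784.00 + $648.00 = $1,432.00
Ending inventory: 75 @ $13.00 + 74 @ $13.85 + 78 @ $13.50 + 92 @ $16.00 + 97 @ $13.50 + 316 @ $12.05 = $9,642.20
Check: goods available $11,074.20 = COGS $1,432.00 + ending $9,642.20

COGS = $1,432.00; ending inventory = $9,642.20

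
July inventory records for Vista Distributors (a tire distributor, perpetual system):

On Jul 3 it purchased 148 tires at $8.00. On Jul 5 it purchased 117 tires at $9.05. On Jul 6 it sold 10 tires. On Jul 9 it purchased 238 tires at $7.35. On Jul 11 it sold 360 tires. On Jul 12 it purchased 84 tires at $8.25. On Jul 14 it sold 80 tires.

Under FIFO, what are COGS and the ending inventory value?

COGS = $3,602.60; ending inventory = $1,082.55

Jul 6, 10 sold [FIFO — oldest first]: 10 @ $8.00 = $80.00
Jul 11, 360 sold [FIFO — oldest first]: 138 @ $8.00 + 117 @ $9.05 + 105 @ $7.35 = $2,934.60
Jul 14, 80 sold [FIFO — oldest first]: 80 @ $7.35 = $588.00
Total COGS = $80.00 + $2,934.60 + $588.00 = $3,602.60
Ending inventory: 53 @ $7.35 + 84 @ $8.25 = $1,082.55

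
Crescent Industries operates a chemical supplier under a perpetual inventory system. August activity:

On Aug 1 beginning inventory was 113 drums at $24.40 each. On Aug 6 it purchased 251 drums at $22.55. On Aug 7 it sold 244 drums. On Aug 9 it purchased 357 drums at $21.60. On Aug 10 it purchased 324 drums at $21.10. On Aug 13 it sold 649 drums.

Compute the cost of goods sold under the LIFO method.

Aug 7, 244 sold [LIFO — newest first]: 244 @ $22.55 = $5,502.20
Aug 13, 649 sold [LIFO — newest first]: 324 @ $21.10 + 325 @ $21.60 = $13,856.40
Total COGS = $5,502.20 + $13,856.40 = $19,358.60
Ending inventory: 113 @ $24.40 + 7 @ $22.55 + 32 @ $21.60 = $3,606.25

COGS = $19,358.60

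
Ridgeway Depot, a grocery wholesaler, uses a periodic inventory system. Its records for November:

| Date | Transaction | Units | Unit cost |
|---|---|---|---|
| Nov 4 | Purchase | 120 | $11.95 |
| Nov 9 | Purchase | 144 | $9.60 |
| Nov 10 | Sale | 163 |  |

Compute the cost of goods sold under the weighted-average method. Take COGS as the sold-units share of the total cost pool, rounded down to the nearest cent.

COGS = $1,738.91

Nov 10, sell 163: 163/264 × $2,816.40 → $1,738.91
Ending inventory (cost pool remaining) = $1,077.49
Check: goods available $2,816.40 = COGS $1,738.91 + ending $1,077.49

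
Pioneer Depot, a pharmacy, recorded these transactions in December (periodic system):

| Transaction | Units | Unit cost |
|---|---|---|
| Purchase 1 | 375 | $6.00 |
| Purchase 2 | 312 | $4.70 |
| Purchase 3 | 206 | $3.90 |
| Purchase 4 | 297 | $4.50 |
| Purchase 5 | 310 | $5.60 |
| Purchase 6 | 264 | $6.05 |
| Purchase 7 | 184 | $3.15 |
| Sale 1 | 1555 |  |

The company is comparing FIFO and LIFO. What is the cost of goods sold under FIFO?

COGS = $7,925.05

FIFO COGS: 375 @ $6.00 + 312 @ $4.70 + 206 @ $3.90 + 297 @ $4.50 + 310 @ $5.60 + 55 @ $6.05 = $7,925.05
LIFO COGS: 184 @ $3.15 + 264 @ $6.05 + 310 @ $5.60 + 297 @ $4.50 + 206 @ $3.90 + 294 @ $4.70 = $7,434.50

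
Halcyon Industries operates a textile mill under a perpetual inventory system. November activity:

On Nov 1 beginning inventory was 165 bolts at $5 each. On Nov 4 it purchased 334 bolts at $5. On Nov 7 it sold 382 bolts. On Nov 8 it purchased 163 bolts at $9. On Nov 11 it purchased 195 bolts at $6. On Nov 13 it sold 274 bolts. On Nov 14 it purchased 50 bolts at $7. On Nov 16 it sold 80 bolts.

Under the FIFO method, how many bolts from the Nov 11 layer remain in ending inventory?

Nov 7, 382 sold [FIFO — oldest first]: 165 @ $5 + 217 @ $5 = $1,910
Nov 13, 274 sold [FIFO — oldest first]: 117 @ $5 + 157 @ $9 = $1,998
Nov 16, 80 sold [FIFO — oldest first]: 6 @ $9 + 74 @ $6 = $498
Total COGS = $1,910 + $1,998 + $498 = $4,406
Ending inventory: 121 @ $6 + 50 @ $7 = $1,076
Check: goods available $5,482 = COGS $4,406 + ending $1,076

121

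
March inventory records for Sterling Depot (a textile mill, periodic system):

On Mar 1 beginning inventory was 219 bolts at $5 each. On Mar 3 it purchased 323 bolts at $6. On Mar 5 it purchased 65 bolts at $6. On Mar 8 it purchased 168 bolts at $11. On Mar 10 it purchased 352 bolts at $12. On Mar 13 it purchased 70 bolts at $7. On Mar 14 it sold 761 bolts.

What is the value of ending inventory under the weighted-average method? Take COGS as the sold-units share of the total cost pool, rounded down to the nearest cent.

Mar 14, sell 761: 761/1197 × $9,985.00 → $6,348.02
Ending inventory (cost pool remaining) = $3,636.98

Ending inventory = $3,636.98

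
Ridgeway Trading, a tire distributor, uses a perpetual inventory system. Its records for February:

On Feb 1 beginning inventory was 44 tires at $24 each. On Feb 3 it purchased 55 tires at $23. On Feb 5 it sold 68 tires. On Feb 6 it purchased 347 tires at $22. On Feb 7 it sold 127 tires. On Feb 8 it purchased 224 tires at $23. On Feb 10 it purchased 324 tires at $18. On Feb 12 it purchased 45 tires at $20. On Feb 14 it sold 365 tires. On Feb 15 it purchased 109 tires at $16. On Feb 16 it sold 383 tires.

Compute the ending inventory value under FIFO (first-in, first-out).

Feb 5, 68 sold [FIFO — oldest first]: 44 @ $24 + 24 @ $23 = $1,608
Feb 7, 127 sold [FIFO — oldest first]: 31 @ $23 + 96 @ $22 = $2,825
Feb 14, 365 sold [FIFO — oldest first]: 251 @ $22 + 114 @ $23 = $8,144
Feb 16, 383 sold [FIFO — oldest first]: 110 @ $23 + 273 @ $18 = $7,444
Total COGS = $1,608 + $2,825 + $8,144 + $7,444 = $20,021
Ending inventory: 51 @ $18 + 45 @ $20 + 109 @ $16 = $3,562
Check: goods available $23,583 = COGS $20,021 + ending $3,562

Ending inventory = $3,562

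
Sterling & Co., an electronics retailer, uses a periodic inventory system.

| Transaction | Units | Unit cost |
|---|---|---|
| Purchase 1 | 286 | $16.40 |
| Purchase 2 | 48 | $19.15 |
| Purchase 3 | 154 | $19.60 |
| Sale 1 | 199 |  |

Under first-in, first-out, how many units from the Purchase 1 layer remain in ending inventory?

87

Sale 1 (199) [FIFO — oldest first]: 199 @ $16.40 = $3,263.60
Ending inventory: 87 @ $16.40 + 48 @ $19.15 + 154 @ $19.60 = $5,364.40
Check: goods available $8,628.00 = COGS $3,263.60 + ending $5,364.40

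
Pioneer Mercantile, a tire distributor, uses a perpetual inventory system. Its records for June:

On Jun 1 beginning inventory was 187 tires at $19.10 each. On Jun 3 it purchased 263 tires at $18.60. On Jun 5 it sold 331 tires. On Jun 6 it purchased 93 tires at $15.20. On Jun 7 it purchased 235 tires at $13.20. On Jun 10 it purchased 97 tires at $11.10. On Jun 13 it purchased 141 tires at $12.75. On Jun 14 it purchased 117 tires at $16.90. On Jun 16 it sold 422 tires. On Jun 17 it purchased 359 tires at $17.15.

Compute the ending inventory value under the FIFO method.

Ending inventory = $11,338.60

Jun 5, 331 sold [FIFO — oldest first]: 187 @ $19.10 + 144 @ $18.60 = $6,250.10
Jun 16, 422 sold [FIFO — oldest first]: 119 @ $18.60 + 93 @ $15.20 + 210 @ $13.20 = $6,399.00
Total COGS = $6,250.10 + $6,399.00 = $12,649.10
Ending inventory: 25 @ $13.20 + 97 @ $11.10 + 141 @ $12.75 + 117 @ $16.90 + 359 @ $17.15 = $11,338.60
Check: goods available $23,987.70 = COGS $12,649.10 + ending $11,338.60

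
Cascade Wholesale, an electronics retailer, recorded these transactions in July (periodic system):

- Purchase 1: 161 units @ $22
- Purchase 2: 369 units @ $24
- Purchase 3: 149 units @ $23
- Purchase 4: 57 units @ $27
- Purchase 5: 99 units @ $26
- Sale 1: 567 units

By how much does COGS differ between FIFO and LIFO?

FIFO COGS: 161 @ $22 + 369 @ $24 + 37 @ $23 = $13,249
LIFO COGS: 99 @ $26 + 57 @ $27 + 149 @ $23 + 262 @ $24 = $13,828
Difference = |$13,249 − $13,828| = $579

$579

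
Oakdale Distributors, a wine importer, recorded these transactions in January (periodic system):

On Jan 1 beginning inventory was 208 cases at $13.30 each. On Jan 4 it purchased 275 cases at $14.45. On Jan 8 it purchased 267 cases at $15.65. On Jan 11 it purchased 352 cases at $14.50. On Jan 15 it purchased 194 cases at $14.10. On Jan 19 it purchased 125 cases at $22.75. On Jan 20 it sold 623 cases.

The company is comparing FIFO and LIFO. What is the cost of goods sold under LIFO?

FIFO COGS: 208 @ $13.30 + 275 @ $14.45 + 140 @ $15.65 = $8,931.15
LIFO COGS: 125 @ $22.75 + 194 @ $14.10 + 304 @ $14.50 = $9,987.15

COGS = $9,987.15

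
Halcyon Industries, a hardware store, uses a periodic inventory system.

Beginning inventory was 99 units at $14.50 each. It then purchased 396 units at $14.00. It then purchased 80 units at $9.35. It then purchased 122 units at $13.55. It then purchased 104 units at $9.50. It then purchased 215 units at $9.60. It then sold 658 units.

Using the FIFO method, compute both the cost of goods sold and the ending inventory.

COGS = $8,852.15; ending inventory = $3,580.45

Sale 1 (658) [FIFO — oldest first]: 99 @ $14.50 + 396 @ $14.00 + 80 @ $9.35 + 83 @ $13.55 = $8,852.15
Ending inventory: 39 @ $13.55 + 104 @ $9.50 + 215 @ $9.60 = $3,580.45
Check: goods available $12,432.60 = COGS $8,852.15 + ending $3,580.45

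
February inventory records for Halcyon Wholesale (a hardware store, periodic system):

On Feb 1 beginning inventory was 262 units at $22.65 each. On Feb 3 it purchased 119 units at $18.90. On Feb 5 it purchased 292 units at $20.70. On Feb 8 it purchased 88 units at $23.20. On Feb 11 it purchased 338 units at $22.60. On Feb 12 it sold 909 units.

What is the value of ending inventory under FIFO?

Feb 12, 909 sold [FIFO — oldest first]: 262 @ $22.65 + 119 @ $18.90 + 292 @ $20.70 + 88 @ $23.20 + 148 @ $22.60 = $19,614.20
Ending inventory: 190 @ $22.60 = $4,294.00

Ending inventory = $4,294.00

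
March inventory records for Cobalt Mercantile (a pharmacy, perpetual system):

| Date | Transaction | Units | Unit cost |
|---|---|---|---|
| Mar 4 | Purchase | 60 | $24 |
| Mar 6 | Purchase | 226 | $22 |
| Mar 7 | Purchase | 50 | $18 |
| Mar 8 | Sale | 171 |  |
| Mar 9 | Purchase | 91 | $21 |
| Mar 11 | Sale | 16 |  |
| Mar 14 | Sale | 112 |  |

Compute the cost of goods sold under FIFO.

Mar 8, 171 sold [FIFO — oldest first]: 60 @ $24 + 111 @ $22 = $3,882
Mar 11, 16 sold [FIFO — oldest first]: 16 @ $22 = $352
Mar 14, 112 sold [FIFO — oldest first]: 99 @ $22 + 13 @ $18 = $2,412
Total COGS = $3,882 + $352 + $2,412 = $6,646
Ending inventory: 37 @ $18 + 91 @ $21 = $2,577

COGS = $6,646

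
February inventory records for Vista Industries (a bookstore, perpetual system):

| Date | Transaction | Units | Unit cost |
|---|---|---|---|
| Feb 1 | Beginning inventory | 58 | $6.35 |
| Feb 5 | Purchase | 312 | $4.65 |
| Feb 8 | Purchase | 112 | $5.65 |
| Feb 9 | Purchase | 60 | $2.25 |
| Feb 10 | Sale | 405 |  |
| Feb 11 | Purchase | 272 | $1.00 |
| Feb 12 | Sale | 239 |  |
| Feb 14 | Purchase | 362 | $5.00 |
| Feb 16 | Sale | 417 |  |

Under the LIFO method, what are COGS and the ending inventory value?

COGS = $4,035.55; ending inventory = $633.35

Feb 10, 405 sold [LIFO — newest first]: 60 @ $2.25 + 112 @ $5.65 + 233 @ $4.65 = $1,851.25
Feb 12, 239 sold [LIFO — newest first]: 239 @ $1.00 = $239.00
Feb 16, 417 sold [LIFO — newest first]: 362 @ $5.00 + 33 @ $1.00 + 22 @ $4.65 = $1,945.30
Total COGS = $1,851.25 + $239.00 + $1,945.30 = $4,035.55
Ending inventory: 58 @ $6.35 + 57 @ $4.65 = $633.35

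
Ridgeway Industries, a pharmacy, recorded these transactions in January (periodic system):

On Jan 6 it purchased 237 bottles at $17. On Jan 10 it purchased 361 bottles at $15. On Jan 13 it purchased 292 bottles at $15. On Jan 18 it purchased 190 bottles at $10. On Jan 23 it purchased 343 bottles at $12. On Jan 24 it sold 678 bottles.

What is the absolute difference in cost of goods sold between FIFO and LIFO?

FIFO COGS: 237 @ $17 + 361 @ $15 + 80 @ $15 = $10,644
LIFO COGS: 343 @ $12 + 190 @ $10 + 145 @ $15 = $8,191
Difference = |$10,644 − $8,191| = $2,453

$2,453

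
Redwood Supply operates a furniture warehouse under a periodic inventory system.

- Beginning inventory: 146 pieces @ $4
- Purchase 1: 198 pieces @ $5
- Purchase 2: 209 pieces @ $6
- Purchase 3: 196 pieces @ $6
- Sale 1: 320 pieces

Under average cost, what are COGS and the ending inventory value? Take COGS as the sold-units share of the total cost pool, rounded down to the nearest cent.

COGS = $1,710.65; ending inventory = $2,293.35

Sale 1, sell 320: 320/749 × $4,004.00 → $1,710.65
Ending inventory (cost pool remaining) = $2,293.35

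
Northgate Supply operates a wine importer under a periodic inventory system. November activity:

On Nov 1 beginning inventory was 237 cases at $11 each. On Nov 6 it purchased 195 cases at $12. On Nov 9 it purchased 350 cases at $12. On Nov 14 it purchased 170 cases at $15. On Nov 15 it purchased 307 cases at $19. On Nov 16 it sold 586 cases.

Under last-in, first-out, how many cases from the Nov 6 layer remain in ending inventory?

195

Nov 16, 586 sold [LIFO — newest first]: 307 @ $19 + 170 @ $15 + 109 @ $12 = $9,691
Ending inventory: 237 @ $11 + 195 @ $12 + 241 @ $12 = $7,839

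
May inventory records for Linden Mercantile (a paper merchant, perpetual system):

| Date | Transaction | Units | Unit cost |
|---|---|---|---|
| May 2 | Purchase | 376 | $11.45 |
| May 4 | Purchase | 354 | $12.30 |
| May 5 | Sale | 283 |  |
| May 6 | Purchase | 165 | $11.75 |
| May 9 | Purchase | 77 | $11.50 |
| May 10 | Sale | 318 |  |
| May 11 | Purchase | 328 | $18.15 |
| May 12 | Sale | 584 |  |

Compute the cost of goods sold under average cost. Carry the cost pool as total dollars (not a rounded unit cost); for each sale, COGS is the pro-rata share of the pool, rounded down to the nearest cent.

After May 2: 376 on hand, pool $4,305.20 (≈ $11.4500 each)
After May 4: 730 on hand, pool $8,659.40 (≈ $11.8622 each)
May 5, sell 283: 283/730 × $8,659.40 → $3,357.00
After May 6: 612 on hand, pool $7,241.15 (≈ $11.8319 each)
After May 9: 689 on hand, pool $8,126.65 (≈ $11.7948 each)
May 10, sell 318: 318/689 × $8,126.65 → $3,750.76
After May 11: 699 on hand, pool $10,329.09 (≈ $14.7770 each)
May 12, sell 584: 584/699 × $10,329.09 → $8,629.74
Total COGS = $3,357.00 + $3,750.76 + $8,629.74 = $15,737.50
Ending inventory (cost pool remaining) = $1,699.35

COGS = $15,737.50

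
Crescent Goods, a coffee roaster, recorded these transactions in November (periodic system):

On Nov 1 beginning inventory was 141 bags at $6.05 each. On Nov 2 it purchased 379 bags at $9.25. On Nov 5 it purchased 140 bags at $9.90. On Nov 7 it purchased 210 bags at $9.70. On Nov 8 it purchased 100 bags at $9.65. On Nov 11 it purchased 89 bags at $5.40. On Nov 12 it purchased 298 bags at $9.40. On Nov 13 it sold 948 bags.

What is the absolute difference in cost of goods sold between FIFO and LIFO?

FIFO COGS: 141 @ $6.05 + 379 @ $9.25 + 140 @ $9.90 + 210 @ $9.70 + 78 @ $9.65 = $8,534.50
LIFO COGS: 298 @ $9.40 + 89 @ $5.40 + 100 @ $9.65 + 210 @ $9.70 + 140 @ $9.90 + 111 @ $9.25 = $8,696.55
Difference = |$8,534.50 − $8,696.55| = $162.05

$162.05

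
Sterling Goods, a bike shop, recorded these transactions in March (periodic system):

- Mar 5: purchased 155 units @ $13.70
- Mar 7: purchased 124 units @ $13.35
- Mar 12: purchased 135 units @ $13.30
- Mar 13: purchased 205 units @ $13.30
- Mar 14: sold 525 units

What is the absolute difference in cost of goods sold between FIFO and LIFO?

$37.60

FIFO COGS: 155 @ $13.70 + 124 @ $13.35 + 135 @ $13.30 + 111 @ $13.30 = $7,050.70
LIFO COGS: 205 @ $13.30 + 135 @ $13.30 + 124 @ $13.35 + 61 @ $13.70 = $7,013.10
Difference = |$7,050.70 − $7,013.10| = $37.60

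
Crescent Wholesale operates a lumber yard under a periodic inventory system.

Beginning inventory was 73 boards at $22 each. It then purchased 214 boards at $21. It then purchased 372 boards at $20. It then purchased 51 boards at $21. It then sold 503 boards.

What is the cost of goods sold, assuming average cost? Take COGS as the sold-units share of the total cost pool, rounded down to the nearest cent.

Sale 1, sell 503: 503/710 × $14,611.00 → $10,351.17
Ending inventory (cost pool remaining) = $4,259.83
Check: goods available $14,611.00 = COGS $10,351.17 + ending $4,259.83

COGS = $10,351.17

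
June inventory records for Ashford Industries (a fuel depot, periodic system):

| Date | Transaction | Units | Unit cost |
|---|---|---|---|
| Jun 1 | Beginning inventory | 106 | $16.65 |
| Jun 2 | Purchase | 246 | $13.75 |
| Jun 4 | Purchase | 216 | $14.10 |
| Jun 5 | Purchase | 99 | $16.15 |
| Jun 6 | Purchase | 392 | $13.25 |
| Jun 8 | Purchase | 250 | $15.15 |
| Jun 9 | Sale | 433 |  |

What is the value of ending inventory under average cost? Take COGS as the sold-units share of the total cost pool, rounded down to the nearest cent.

Ending inventory = $12,563.38

Jun 9, sell 433: 433/1309 × $18,773.35 → $6,209.97
Ending inventory (cost pool remaining) = $12,563.38
Check: goods available $18,773.35 = COGS $6,209.97 + ending $12,563.38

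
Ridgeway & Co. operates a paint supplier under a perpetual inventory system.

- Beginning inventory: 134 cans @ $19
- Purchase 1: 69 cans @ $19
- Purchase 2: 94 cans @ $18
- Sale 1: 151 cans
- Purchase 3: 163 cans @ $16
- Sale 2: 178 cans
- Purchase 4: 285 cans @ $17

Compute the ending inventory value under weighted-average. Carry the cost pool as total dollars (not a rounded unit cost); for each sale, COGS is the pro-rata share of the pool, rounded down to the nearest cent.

After Beginning: 134 on hand, pool $2,546.00 (≈ $19.0000 each)
After Purchase 1: 203 on hand, pool $3,857.00 (≈ $19.0000 each)
After Purchase 2: 297 on hand, pool $5,549.00 (≈ $18.6835 each)
Sale 1, sell 151: 151/297 × $5,549.00 → $2,821.20
After Purchase 3: 309 on hand, pool $5,335.80 (≈ $17.2680 each)
Sale 2, sell 178: 178/309 × $5,335.80 → $3,073.69
After Purchase 4: 416 on hand, pool $7,107.11 (≈ $17.0844 each)
Total COGS = $2,821.20 + $3,073.69 = $5,894.89
Ending inventory (cost pool remaining) = $7,107.11

Ending inventory = $7,107.11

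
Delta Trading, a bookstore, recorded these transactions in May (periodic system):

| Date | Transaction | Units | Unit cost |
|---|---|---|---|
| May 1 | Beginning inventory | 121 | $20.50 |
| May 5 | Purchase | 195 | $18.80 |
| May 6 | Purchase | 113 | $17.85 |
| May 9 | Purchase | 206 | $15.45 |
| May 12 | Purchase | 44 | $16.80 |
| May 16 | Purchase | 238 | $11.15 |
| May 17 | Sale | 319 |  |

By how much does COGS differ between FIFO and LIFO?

$2,235.50

FIFO COGS: 121 @ $20.50 + 195 @ $18.80 + 3 @ $17.85 = $6,200.05
LIFO COGS: 238 @ $11.15 + 44 @ $16.80 + 37 @ $15.45 = $3,964.55
Difference = |$6,200.05 − $3,964.55| = $2,235.50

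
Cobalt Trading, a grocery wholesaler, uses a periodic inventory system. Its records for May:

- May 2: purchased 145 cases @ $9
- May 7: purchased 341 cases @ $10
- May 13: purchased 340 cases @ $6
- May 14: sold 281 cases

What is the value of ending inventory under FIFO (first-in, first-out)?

May 14, 281 sold [FIFO — oldest first]: 145 @ $9 + 136 @ $10 = $2,665
Ending inventory: 205 @ $10 + 340 @ $6 = $4,090

Ending inventory = $4,090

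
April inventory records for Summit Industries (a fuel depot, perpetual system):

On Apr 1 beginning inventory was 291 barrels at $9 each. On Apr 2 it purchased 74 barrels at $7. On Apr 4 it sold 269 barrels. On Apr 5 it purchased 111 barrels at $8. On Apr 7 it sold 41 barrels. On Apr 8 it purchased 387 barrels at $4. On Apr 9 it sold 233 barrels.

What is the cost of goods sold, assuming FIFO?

COGS = $4,293

Apr 4, 269 sold [FIFO — oldest first]: 269 @ $9 = $2,421
Apr 7, 41 sold [FIFO — oldest first]: 22 @ $9 + 19 @ $7 = $331
Apr 9, 233 sold [FIFO — oldest first]: 55 @ $7 + 111 @ $8 + 67 @ $4 = $1,541
Total COGS = $2,421 + $331 + $1,541 = $4,293
Ending inventory: 320 @ $4 = $1,280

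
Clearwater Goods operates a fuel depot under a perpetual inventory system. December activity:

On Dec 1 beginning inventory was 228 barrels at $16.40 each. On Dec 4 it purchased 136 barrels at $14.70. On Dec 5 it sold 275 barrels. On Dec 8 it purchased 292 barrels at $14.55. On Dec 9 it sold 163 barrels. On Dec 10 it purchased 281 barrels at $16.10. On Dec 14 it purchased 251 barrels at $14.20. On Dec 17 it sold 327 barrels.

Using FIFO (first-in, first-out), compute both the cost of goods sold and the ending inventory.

Dec 5, 275 sold [FIFO — oldest first]: 228 @ $16.40 + 47 @ $14.70 = $4,430.10
Dec 9, 163 sold [FIFO — oldest first]: 89 @ $14.70 + 74 @ $14.55 = $2,385.00
Dec 17, 327 sold [FIFO — oldest first]: 218 @ $14.55 + 109 @ $16.10 = $4,926.80
Total COGS = $4,430.10 + $2,385.00 + $4,926.80 = $11,741.90
Ending inventory: 172 @ $16.10 + 251 @ $14.20 = $6,333.40
Check: goods available $18,075.30 = COGS $11,741.90 + ending $6,333.40

COGS = $11,741.90; ending inventory = $6,333.40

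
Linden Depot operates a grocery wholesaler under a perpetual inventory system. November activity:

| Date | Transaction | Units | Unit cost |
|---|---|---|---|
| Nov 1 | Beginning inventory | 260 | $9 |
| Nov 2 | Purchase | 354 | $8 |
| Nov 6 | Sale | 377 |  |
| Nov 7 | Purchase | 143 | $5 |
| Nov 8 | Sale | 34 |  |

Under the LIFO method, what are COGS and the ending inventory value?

Nov 6, 377 sold [LIFO — newest first]: 354 @ $8 + 23 @ $9 = $3,039
Nov 8, 34 sold [LIFO — newest first]: 34 @ $5 = $170
Total COGS = $3,039 + $170 = $3,209
Ending inventory: 237 @ $9 + 109 @ $5 = $2,678

COGS = $3,209; ending inventory = $2,678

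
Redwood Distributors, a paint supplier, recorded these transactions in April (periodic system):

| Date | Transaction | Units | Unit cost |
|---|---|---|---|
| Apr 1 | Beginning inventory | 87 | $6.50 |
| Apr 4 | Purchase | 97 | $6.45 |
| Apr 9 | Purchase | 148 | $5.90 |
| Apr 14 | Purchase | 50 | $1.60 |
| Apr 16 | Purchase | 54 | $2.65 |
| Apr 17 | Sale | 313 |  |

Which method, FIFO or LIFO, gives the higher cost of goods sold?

FIFO COGS: 87 @ $6.50 + 97 @ $6.45 + 129 @ $5.90 = $1,952.25
LIFO COGS: 54 @ $2.65 + 50 @ $1.60 + 148 @ $5.90 + 61 @ $6.45 = $1,489.75

FIFO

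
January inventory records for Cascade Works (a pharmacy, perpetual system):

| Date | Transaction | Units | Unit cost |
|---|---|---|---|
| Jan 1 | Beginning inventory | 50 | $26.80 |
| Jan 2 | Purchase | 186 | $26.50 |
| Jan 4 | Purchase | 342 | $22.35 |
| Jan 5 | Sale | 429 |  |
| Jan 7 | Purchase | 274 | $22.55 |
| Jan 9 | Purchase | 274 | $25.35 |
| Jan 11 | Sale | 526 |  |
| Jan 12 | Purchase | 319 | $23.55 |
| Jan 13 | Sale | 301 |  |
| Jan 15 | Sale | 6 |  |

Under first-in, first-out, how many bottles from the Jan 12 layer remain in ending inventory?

Jan 5, 429 sold [FIFO — oldest first]: 50 @ $26.80 + 186 @ $26.50 + 193 @ $22.35 = $10,582.55
Jan 11, 526 sold [FIFO — oldest first]: 149 @ $22.35 + 274 @ $22.55 + 103 @ $25.35 = $12,119.90
Jan 13, 301 sold [FIFO — oldest first]: 171 @ $25.35 + 130 @ $23.55 = $7,396.35
Jan 15, 6 sold [FIFO — oldest first]: 6 @ $23.55 = $141.30
Total COGS = $10,582.55 + $12,119.90 + $7,396.35 + $141.30 = $30,240.10
Ending inventory: 183 @ $23.55 = $4,309.65

183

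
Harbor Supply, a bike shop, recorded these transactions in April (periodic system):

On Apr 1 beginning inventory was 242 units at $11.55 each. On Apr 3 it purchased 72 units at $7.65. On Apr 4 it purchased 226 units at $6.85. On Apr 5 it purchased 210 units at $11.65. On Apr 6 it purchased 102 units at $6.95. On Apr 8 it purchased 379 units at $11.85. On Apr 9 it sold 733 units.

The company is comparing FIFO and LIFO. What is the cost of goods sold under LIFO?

FIFO COGS: 242 @ $11.55 + 72 @ $7.65 + 226 @ $6.85 + 193 @ $11.65 = $7,142.45
LIFO COGS: 379 @ $11.85 + 102 @ $6.95 + 210 @ $11.65 + 42 @ $6.85 = $7,934.25

COGS = $7,934.25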